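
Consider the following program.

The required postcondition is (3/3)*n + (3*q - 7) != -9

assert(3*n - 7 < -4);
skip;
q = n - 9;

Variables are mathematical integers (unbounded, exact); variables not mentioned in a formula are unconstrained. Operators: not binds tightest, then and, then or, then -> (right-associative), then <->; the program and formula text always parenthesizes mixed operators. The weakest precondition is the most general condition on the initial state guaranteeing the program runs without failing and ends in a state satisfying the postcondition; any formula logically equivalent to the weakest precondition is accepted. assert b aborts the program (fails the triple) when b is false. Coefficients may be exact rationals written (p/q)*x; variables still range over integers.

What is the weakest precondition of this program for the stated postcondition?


Working backward. After the program, the postcondition (3/3)*n + (3*q - 7) != -9 must hold; in canonical form it is n + 3*q != -2.
Before q := n - 9: 4*n != 25
Before skip: 4*n != 25
Before assert 3*n - 7 < -4: 3*n < 3 and 4*n != 25
Answer: WP = 3*n < 3 and 4*n != 25


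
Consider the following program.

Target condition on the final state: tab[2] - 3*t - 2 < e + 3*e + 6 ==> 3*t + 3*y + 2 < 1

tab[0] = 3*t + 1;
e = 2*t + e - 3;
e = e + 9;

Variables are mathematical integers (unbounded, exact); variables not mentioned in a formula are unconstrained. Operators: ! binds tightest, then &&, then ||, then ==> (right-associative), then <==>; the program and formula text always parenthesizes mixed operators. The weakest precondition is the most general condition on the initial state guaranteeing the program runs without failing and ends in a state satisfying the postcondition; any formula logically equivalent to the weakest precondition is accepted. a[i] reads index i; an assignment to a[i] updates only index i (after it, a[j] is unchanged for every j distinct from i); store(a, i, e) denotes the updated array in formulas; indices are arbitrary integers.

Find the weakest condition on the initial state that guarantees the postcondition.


Working backward. After the program, the postcondition tab[2] - 3*t - 2 < e + 3*e + 6 ==> 3*t + 3*y + 2 < 1 must hold; in canonical form it is tab[2] < 4*e + 3*t + 8 ==> 3*t + 3*y < -1.
Before e := e + 9: tab[2] < 4*e + 3*t + 44 ==> 3*t + 3*y < -1
Before e := 2*t + e - 3: tab[2] < 4*e + 11*t + 32 ==> 3*t + 3*y < -1
Before tab[0] := 3*t + 1: tab[2] < 4*e + 11*t + 32 ==> 3*t + 3*y < -1
Answer: WP = tab[2] < 4*e + 11*t + 32 ==> 3*t + 3*y < -1


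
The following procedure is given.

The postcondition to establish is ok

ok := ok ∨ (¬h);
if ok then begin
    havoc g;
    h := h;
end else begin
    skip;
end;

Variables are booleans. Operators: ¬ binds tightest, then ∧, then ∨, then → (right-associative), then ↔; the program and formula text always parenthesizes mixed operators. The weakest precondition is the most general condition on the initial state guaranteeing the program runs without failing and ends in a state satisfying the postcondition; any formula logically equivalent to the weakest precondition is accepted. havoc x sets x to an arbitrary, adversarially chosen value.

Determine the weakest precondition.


Working backward. After the program, ok must hold.
Then branch requires ok; else branch requires ok.
Before the if: (¬ok) → ok
Before ok := ok ∨ (¬h): (¬(ok ∨ (¬h))) → (ok ∨ (¬h))
Answer: WP = (¬(ok ∨ (¬h))) → (ok ∨ (¬h))


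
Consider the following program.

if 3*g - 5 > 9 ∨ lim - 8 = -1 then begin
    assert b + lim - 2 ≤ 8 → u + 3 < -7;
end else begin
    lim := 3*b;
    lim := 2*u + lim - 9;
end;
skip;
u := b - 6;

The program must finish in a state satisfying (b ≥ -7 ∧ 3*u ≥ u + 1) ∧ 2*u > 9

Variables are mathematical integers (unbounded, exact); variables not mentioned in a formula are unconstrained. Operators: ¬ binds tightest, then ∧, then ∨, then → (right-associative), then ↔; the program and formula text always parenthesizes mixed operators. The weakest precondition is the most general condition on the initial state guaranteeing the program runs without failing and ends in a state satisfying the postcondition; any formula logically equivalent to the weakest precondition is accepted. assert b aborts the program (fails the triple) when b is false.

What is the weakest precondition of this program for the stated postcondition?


Working backward. After the program, the postcondition (b ≥ -7 ∧ 3*u ≥ u + 1) ∧ 2*u > 9 must hold; in canonical form it is b ≥ -7 ∧ 2*u ≥ 1 ∧ 2*u > 9.
Before u := b - 6: b ≥ -7 ∧ 2*b ≥ 13 ∧ 2*b > 21
Before skip: b ≥ -7 ∧ 2*b ≥ 13 ∧ 2*b > 21
Then branch requires (b + lim ≤ 10 → u < -10) ∧ b ≥ -7 ∧ 2*b ≥ 13 ∧ 2*b > 21; else branch requires b ≥ -7 ∧ 2*b ≥ 13 ∧ 2*b > 21.
Before the if: ((3*g > 14 ∨ lim = 7) → ((b + lim ≤ 10 → u < -10) ∧ b ≥ -7 ∧ 2*b ≥ 13 ∧ 2*b > 21)) ∧ ((¬(3*g > 14 ∨ lim = 7)) → (b ≥ -7 ∧ 2*b ≥ 13 ∧ 2*b > 21))
Answer: WP = ((3*g > 14 ∨ lim = 7) → ((b + lim ≤ 10 → u < -10) ∧ b ≥ -7 ∧ 2*b ≥ 13 ∧ 2*b > 21)) ∧ ((¬(3*g > 14 ∨ lim = 7)) → (b ≥ -7 ∧ 2*b ≥ 13 ∧ 2*b > 21))


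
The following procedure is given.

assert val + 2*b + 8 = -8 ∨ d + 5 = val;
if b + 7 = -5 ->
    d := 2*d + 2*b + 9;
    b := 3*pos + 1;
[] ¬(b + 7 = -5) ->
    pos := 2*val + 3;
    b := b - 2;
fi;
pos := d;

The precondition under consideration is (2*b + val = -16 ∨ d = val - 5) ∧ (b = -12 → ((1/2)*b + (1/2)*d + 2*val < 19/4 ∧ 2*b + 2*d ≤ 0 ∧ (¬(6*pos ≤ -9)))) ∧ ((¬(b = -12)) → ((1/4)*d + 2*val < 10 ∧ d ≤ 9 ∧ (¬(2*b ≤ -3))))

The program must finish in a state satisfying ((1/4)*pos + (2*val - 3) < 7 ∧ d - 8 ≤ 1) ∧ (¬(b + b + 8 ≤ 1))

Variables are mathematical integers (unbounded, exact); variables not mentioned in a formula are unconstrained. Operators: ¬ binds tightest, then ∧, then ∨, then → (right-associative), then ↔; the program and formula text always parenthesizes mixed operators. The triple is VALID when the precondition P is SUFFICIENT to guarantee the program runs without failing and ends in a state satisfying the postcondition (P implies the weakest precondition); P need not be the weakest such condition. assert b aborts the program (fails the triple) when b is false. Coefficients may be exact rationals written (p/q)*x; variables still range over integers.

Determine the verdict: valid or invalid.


Working backward. After the program, the postcondition ((1/4)*pos + (2*val - 3) < 7 ∧ d - 8 ≤ 1) ∧ (¬(b + b + 8 ≤ 1)) must hold; in canonical form it is (1/4)*pos + 2*val < 10 ∧ d ≤ 9 ∧ (¬(2*b ≤ -7)).
Before pos := d: (1/4)*d + 2*val < 10 ∧ d ≤ 9 ∧ (¬(2*b ≤ -7))
Then branch requires (1/2)*b + (1/2)*d + 2*val < 31/4 ∧ 2*b + 2*d ≤ 0 ∧ (¬(6*pos ≤ -9)); else branch requires (1/4)*d + 2*val < 10 ∧ d ≤ 9 ∧ (¬(2*b ≤ -3)).
Before the if: (b = -12 → ((1/2)*b + (1/2)*d + 2*val < 31/4 ∧ 2*b + 2*d ≤ 0 ∧ (¬(6*pos ≤ -9)))) ∧ ((¬(b = -12)) → ((1/4)*d + 2*val < 10 ∧ d ≤ 9 ∧ (¬(2*b ≤ -3))))
Before assert val + 2*b + 8 = -8 ∨ d + 5 = val: (2*b + val = -16 ∨ d = val - 5) ∧ (b = -12 → ((1/2)*b + (1/2)*d + 2*val < 31/4 ∧ 2*b + 2*d ≤ 0 ∧ (¬(6*pos ≤ -9)))) ∧ ((¬(b = -12)) → ((1/4)*d + 2*val < 10 ∧ d ≤ 9 ∧ (¬(2*b ≤ -3))))
The weakest precondition is (2*b + val = -16 ∨ d = val - 5) ∧ (b = -12 → ((1/2)*b + (1/2)*d + 2*val < 31/4 ∧ 2*b + 2*d ≤ 0 ∧ (¬(6*pos ≤ -9)))) ∧ ((¬(b = -12)) → ((1/4)*d + 2*val < 10 ∧ d ≤ 9 ∧ (¬(2*b ≤ -3)))).
Check whether (2*b + val = -16 ∨ d = val - 5) ∧ (b = -12 → ((1/2)*b + (1/2)*d + 2*val < 19/4 ∧ 2*b + 2*d ≤ 0 ∧ (¬(6*pos ≤ -9)))) ∧ ((¬(b = -12)) → ((1/4)*d + 2*val < 10 ∧ d ≤ 9 ∧ (¬(2*b ≤ -3)))) implies it.
Every state satisfying the precondition satisfies the weakest precondition: the implication holds.
Answer: valid


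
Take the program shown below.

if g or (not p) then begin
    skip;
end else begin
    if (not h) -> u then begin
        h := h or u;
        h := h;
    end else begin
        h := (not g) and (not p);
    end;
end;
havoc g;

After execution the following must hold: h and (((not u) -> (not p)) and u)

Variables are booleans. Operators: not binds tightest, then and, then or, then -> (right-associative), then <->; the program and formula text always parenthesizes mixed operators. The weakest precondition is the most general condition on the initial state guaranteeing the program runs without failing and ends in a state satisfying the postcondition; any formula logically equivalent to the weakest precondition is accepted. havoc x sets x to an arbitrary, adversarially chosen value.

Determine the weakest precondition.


Working backward. After the program, the postcondition h and (((not u) -> (not p)) and u) must hold; in canonical form it is h and ((not u) -> (not p)) and u.
Before havoc g: h and ((not u) -> (not p)) and u
Then branch requires h and ((not u) -> (not p)) and u; else branch requires (((not h) -> u) -> ((h or u) and ((not u) -> (not p)) and u)) and ((not ((not h) -> u)) -> ((not g) and (not p) and ((not u) -> (not p)) and u)).
Before the if: ((g or (not p)) -> (h and ((not u) -> (not p)) and u)) and ((not (g or (not p))) -> ((((not h) -> u) -> ((h or u) and ((not u) -> (not p)) and u)) and ((not ((not h) -> u)) -> ((not g) and (not p) and ((not u) -> (not p)) and u))))
Answer: WP = ((g or (not p)) -> (h and ((not u) -> (not p)) and u)) and ((not (g or (not p))) -> ((((not h) -> u) -> ((h or u) and ((not u) -> (not p)) and u)) and ((not ((not h) -> u)) -> ((not g) and (not p) and ((not u) -> (not p)) and u))))


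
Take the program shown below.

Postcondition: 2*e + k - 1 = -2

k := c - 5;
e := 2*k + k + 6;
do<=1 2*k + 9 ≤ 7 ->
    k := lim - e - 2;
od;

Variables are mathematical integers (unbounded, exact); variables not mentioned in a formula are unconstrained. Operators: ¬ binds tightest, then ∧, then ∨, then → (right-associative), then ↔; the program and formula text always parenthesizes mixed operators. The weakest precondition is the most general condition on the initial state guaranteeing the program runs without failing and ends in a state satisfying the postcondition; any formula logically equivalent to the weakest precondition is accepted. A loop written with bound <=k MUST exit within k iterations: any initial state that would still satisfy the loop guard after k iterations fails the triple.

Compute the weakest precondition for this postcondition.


Working backward. After the program, the postcondition 2*e + k - 1 = -2 must hold; in canonical form it is 2*e + k = -1.
Before the loop (bound <=1), unroll the exhaustion recursion (WP_0 = exit-now case; WP_j = one more guarded iteration, up to j = 1):
  WP_0: (¬(2*k ≤ -2)) ∧ 2*e + k = -1
  WP_1: (2*k ≤ -2 → ((¬(2*lim ≤ 2*e + 2)) ∧ e + lim = 1)) ∧ ((¬(2*k ≤ -2)) → 2*e + k = -1)
So before the loop: (2*k ≤ -2 → ((¬(2*lim ≤ 2*e + 2)) ∧ e + lim = 1)) ∧ ((¬(2*k ≤ -2)) → 2*e + k = -1)
Before e := 2*k + k + 6: (2*k ≤ -2 → ((¬(2*lim ≤ 6*k + 14)) ∧ 3*k + lim = -5)) ∧ ((¬(2*k ≤ -2)) → 7*k = -13)
Before k := c - 5: (2*c ≤ 8 → ((¬(2*lim ≤ 6*c - 16)) ∧ 3*c + lim = 10)) ∧ ((¬(2*c ≤ 8)) → 7*c = 22)
Answer: WP = (2*c ≤ 8 → ((¬(2*lim ≤ 6*c - 16)) ∧ 3*c + lim = 10)) ∧ ((¬(2*c ≤ 8)) → 7*c = 22)


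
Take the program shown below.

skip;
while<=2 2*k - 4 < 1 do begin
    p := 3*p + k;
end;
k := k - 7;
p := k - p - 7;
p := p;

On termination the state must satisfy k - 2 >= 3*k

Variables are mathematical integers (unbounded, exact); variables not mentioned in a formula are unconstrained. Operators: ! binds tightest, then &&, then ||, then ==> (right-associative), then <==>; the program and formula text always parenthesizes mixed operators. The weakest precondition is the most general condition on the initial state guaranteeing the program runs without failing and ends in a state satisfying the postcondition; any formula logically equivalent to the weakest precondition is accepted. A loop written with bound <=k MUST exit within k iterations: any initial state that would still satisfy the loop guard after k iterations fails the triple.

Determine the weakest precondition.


Working backward. After the program, the postcondition k - 2 >= 3*k must hold; in canonical form it is 2*k <= -2.
Before p := p: 2*k <= -2
Before p := k - p - 7: 2*k <= -2
Before k := k - 7: 2*k <= 12
Before the loop (bound <=2), unroll the exhaustion recursion (WP_0 = exit-now case; WP_j = one more guarded iteration, up to j = 2):
  WP_0: (!(2*k < 5)) && 2*k <= 12
  WP_1: (2*k < 5 ==> ((!(2*k < 5)) && 2*k <= 12)) && ((!(2*k < 5)) ==> 2*k <= 12)
  WP_2: (2*k < 5 ==> ((2*k < 5 ==> ((!(2*k < 5)) && 2*k <= 12)) && ((!(2*k < 5)) ==> 2*k <= 12))) && ((!(2*k < 5)) ==> 2*k <= 12)
So before the loop: (2*k < 5 ==> ((2*k < 5 ==> ((!(2*k < 5)) && 2*k <= 12)) && ((!(2*k < 5)) ==> 2*k <= 12))) && ((!(2*k < 5)) ==> 2*k <= 12)
Before skip: (2*k < 5 ==> ((2*k < 5 ==> ((!(2*k < 5)) && 2*k <= 12)) && ((!(2*k < 5)) ==> 2*k <= 12))) && ((!(2*k < 5)) ==> 2*k <= 12)
Answer: WP = (2*k < 5 ==> ((2*k < 5 ==> ((!(2*k < 5)) && 2*k <= 12)) && ((!(2*k < 5)) ==> 2*k <= 12))) && ((!(2*k < 5)) ==> 2*k <= 12)


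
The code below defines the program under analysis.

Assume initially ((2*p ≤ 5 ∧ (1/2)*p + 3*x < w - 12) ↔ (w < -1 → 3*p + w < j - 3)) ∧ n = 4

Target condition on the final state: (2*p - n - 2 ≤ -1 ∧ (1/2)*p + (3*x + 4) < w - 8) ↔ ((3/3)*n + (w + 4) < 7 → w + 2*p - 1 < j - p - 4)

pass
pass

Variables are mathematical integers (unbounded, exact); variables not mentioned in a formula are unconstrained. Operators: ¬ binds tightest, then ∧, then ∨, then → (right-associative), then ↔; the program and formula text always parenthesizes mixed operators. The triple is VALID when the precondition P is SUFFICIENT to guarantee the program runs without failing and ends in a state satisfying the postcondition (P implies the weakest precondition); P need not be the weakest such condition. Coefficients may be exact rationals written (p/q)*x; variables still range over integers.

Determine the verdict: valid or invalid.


Working backward. After the program, the postcondition (2*p - n - 2 ≤ -1 ∧ (1/2)*p + (3*x + 4) < w - 8) ↔ ((3/3)*n + (w + 4) < 7 → w + 2*p - 1 < j - p - 4) must hold; in canonical form it is (2*p ≤ n + 1 ∧ (1/2)*p + 3*x < w - 12) ↔ (n + w < 3 → 3*p + w < j - 3).
Before skip: (2*p ≤ n + 1 ∧ (1/2)*p + 3*x < w - 12) ↔ (n + w < 3 → 3*p + w < j - 3)
Before skip: (2*p ≤ n + 1 ∧ (1/2)*p + 3*x < w - 12) ↔ (n + w < 3 → 3*p + w < j - 3)
The weakest precondition is (2*p ≤ n + 1 ∧ (1/2)*p + 3*x < w - 12) ↔ (n + w < 3 → 3*p + w < j - 3).
Check whether ((2*p ≤ 5 ∧ (1/2)*p + 3*x < w - 12) ↔ (w < -1 → 3*p + w < j - 3)) ∧ n = 4 implies it.
Every state satisfying the precondition satisfies the weakest precondition: the implication holds.
Answer: valid


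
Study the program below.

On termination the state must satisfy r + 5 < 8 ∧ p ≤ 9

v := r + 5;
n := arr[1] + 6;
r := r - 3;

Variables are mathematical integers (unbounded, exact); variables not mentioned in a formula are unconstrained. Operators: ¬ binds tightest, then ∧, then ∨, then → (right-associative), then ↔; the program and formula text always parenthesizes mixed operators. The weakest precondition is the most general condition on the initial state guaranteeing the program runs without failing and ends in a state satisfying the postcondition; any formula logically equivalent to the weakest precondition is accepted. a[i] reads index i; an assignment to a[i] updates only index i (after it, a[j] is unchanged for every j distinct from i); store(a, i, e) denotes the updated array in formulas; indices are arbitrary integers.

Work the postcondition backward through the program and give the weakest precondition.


Working backward. After the program, the postcondition r + 5 < 8 ∧ p ≤ 9 must hold; in canonical form it is r < 3 ∧ p ≤ 9.
Before r := r - 3: r < 6 ∧ p ≤ 9
Before n := arr[1] + 6: r < 6 ∧ p ≤ 9
Before v := r + 5: r < 6 ∧ p ≤ 9
Answer: WP = r < 6 ∧ p ≤ 9


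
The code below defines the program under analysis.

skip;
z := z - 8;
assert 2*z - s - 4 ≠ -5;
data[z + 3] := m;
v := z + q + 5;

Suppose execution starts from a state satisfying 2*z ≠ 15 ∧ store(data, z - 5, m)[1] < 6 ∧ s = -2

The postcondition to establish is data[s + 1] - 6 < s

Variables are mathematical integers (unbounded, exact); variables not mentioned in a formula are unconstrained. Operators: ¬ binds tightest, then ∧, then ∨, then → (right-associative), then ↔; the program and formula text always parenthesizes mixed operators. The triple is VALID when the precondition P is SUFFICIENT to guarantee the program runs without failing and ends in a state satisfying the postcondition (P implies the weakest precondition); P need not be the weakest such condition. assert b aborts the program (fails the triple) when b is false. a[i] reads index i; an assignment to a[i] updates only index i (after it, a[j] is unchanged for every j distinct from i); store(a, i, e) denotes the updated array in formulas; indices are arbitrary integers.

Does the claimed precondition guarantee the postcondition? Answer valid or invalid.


Working backward. After the program, the postcondition data[s + 1] - 6 < s must hold; in canonical form it is data[s + 1] < s + 6.
Before v := z + q + 5: data[s + 1] < s + 6
Before data[z + 3] := m: store(data, z + 3, m)[s + 1] < s + 6
Before assert 2*z - s - 4 ≠ -5: 2*z ≠ s - 1 ∧ store(data, z + 3, m)[s + 1] < s + 6
Before z := z - 8: 2*z ≠ s + 15 ∧ store(data, z - 5, m)[s + 1] < s + 6
Before skip: 2*z ≠ s + 15 ∧ store(data, z - 5, m)[s + 1] < s + 6
The weakest precondition is 2*z ≠ s + 15 ∧ store(data, z - 5, m)[s + 1] < s + 6.
Check whether 2*z ≠ 15 ∧ store(data, z - 5, m)[1] < 6 ∧ s = -2 implies it.
Countermodel: at the initial state data = {[-1] = 4, [0] = 0, [1] = 0, elsewhere 0}, m = 0, s = -2, z = 5, the precondition holds but the weakest precondition fails.
Answer: invalid


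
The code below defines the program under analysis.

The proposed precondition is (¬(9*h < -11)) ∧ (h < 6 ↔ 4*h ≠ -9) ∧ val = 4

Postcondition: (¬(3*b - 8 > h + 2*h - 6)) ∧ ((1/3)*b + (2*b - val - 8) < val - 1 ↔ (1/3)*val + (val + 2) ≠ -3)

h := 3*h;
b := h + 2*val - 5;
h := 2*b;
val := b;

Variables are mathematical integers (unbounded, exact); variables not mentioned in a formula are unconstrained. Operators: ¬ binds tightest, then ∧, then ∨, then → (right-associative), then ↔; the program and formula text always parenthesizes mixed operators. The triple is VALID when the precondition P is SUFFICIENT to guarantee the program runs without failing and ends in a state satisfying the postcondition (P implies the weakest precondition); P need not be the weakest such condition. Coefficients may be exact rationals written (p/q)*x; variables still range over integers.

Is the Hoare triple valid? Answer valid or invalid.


Working backward. After the program, the postcondition (¬(3*b - 8 > h + 2*h - 6)) ∧ ((1/3)*b + (2*b - val - 8) < val - 1 ↔ (1/3)*val + (val + 2) ≠ -3) must hold; in canonical form it is (¬(3*b > 3*h + 2)) ∧ ((7/3)*b < 2*val + 7 ↔ (4/3)*val ≠ -5).
Before val := b: (¬(3*b > 3*h + 2)) ∧ ((1/3)*b < 7 ↔ (4/3)*b ≠ -5)
Before h := 2*b: (¬(3*b < -2)) ∧ ((1/3)*b < 7 ↔ (4/3)*b ≠ -5)
Before b := h + 2*val - 5: (¬(3*h + 6*val < 13)) ∧ ((1/3)*h + (2/3)*val < 26/3 ↔ (4/3)*h + (8/3)*val ≠ 5/3)
Before h := 3*h: (¬(9*h + 6*val < 13)) ∧ (h + (2/3)*val < 26/3 ↔ 4*h + (8/3)*val ≠ 5/3)
The weakest precondition is (¬(9*h + 6*val < 13)) ∧ (h + (2/3)*val < 26/3 ↔ 4*h + (8/3)*val ≠ 5/3).
Check whether (¬(9*h < -11)) ∧ (h < 6 ↔ 4*h ≠ -9) ∧ val = 4 implies it.
Every state satisfying the precondition satisfies the weakest precondition: the implication holds.
Answer: valid


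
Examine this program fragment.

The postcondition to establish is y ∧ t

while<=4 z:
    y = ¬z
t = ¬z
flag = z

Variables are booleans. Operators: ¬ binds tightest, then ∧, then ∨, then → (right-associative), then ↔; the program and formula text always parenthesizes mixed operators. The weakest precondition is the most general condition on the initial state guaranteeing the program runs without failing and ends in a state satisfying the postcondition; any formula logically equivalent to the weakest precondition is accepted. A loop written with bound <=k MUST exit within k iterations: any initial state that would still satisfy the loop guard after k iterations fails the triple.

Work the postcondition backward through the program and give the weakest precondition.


Working backward. After the program, y ∧ t must hold.
Before flag := z: y ∧ t
Before t := ¬z: y ∧ (¬z)
Before the loop (bound <=4), unroll the exhaustion recursion (WP_0 = exit-now case; WP_j = one more guarded iteration, up to j = 4):
  WP_0: (¬z) ∧ y
  WP_1: (z → (¬z)) ∧ ((¬z) → (y ∧ (¬z)))
  WP_2: (z → (z → (¬z))) ∧ ((¬z) → (y ∧ (¬z)))
  WP_3: (z → (z → (z → (¬z)))) ∧ ((¬z) → (y ∧ (¬z)))
  WP_4: (z → (z → (z → (z → (¬z))))) ∧ ((¬z) → (y ∧ (¬z)))
So before the loop: (z → (z → (z → (z → (¬z))))) ∧ ((¬z) → (y ∧ (¬z)))
Answer: WP = (z → (z → (z → (z → (¬z))))) ∧ ((¬z) → (y ∧ (¬z)))


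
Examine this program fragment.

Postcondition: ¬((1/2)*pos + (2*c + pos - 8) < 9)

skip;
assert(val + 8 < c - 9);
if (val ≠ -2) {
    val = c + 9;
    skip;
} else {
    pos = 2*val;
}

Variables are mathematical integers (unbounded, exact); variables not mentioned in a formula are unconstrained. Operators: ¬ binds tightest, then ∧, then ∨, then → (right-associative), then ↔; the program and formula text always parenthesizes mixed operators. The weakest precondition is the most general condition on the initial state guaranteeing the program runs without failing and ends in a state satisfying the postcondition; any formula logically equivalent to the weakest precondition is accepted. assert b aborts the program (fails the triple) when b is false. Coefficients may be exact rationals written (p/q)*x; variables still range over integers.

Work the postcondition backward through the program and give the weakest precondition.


Working backward. After the program, the postcondition ¬((1/2)*pos + (2*c + pos - 8) < 9) must hold; in canonical form it is ¬(2*c + (3/2)*pos < 17).
Then branch requires ¬(2*c + (3/2)*pos < 17); else branch requires ¬(2*c + 3*val < 17).
Before the if: (val ≠ -2 → (¬(2*c + (3/2)*pos < 17))) ∧ ((¬(val ≠ -2)) → (¬(2*c + 3*val < 17)))
Before assert val + 8 < c - 9: val < c - 17 ∧ (val ≠ -2 → (¬(2*c + (3/2)*pos < 17))) ∧ ((¬(val ≠ -2)) → (¬(2*c + 3*val < 17)))
Before skip: val < c - 17 ∧ (val ≠ -2 → (¬(2*c + (3/2)*pos < 17))) ∧ ((¬(val ≠ -2)) → (¬(2*c + 3*val < 17)))
Answer: WP = val < c - 17 ∧ (val ≠ -2 → (¬(2*c + (3/2)*pos < 17))) ∧ ((¬(val ≠ -2)) → (¬(2*c + 3*val < 17)))


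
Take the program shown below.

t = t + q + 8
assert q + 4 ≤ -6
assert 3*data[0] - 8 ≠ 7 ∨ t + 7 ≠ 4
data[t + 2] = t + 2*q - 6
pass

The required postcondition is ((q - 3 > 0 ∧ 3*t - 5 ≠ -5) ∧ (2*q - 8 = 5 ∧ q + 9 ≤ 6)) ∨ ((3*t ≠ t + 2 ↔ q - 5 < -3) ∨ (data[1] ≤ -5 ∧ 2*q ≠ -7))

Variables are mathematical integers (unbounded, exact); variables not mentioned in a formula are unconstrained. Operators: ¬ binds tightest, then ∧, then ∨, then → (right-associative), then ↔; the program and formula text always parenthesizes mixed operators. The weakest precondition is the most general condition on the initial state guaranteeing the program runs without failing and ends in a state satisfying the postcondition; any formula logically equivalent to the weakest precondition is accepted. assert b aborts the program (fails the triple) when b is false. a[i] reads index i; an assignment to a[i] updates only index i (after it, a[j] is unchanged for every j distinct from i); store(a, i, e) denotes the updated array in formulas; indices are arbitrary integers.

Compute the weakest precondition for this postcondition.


Working backward. After the program, the postcondition ((q - 3 > 0 ∧ 3*t - 5 ≠ -5) ∧ (2*q - 8 = 5 ∧ q + 9 ≤ 6)) ∨ ((3*t ≠ t + 2 ↔ q - 5 < -3) ∨ (data[1] ≤ -5 ∧ 2*q ≠ -7)) must hold; in canonical form it is (q > 3 ∧ 3*t ≠ 0 ∧ 2*q = 13 ∧ q ≤ -3) ∨ (2*t ≠ 2 ↔ q < 2) ∨ (data[1] ≤ -5 ∧ 2*q ≠ -7).
Before skip: (q > 3 ∧ 3*t ≠ 0 ∧ 2*q = 13 ∧ q ≤ -3) ∨ (2*t ≠ 2 ↔ q < 2) ∨ (data[1] ≤ -5 ∧ 2*q ≠ -7)
Before data[t + 2] := t + 2*q - 6: (q > 3 ∧ 3*t ≠ 0 ∧ 2*q = 13 ∧ q ≤ -3) ∨ (2*t ≠ 2 ↔ q < 2) ∨ (store(data, t + 2, 2*q + t - 6)[1] ≤ -5 ∧ 2*q ≠ -7)
Before assert 3*data[0] - 8 ≠ 7 ∨ t + 7 ≠ 4: (3*data[0] ≠ 15 ∨ t ≠ -3) ∧ ((q > 3 ∧ 3*t ≠ 0 ∧ 2*q = 13 ∧ q ≤ -3) ∨ (2*t ≠ 2 ↔ q < 2) ∨ (store(data, t + 2, 2*q + t - 6)[1] ≤ -5 ∧ 2*q ≠ -7))
Before assert q + 4 ≤ -6: q ≤ -10 ∧ (3*data[0] ≠ 15 ∨ t ≠ -3) ∧ ((q > 3 ∧ 3*t ≠ 0 ∧ 2*q = 13 ∧ q ≤ -3) ∨ (2*t ≠ 2 ↔ q < 2) ∨ (store(data, t + 2, 2*q + t - 6)[1] ≤ -5 ∧ 2*q ≠ -7))
Before t := t + q + 8: q ≤ -10 ∧ (3*data[0] ≠ 15 ∨ q + t ≠ -11) ∧ ((q > 3 ∧ 3*q + 3*t ≠ -24 ∧ 2*q = 13 ∧ q ≤ -3) ∨ (2*q + 2*t ≠ -14 ↔ q < 2) ∨ (store(data, q + t + 10, 3*q + t + 2)[1] ≤ -5 ∧ 2*q ≠ -7))
Answer: WP = q ≤ -10 ∧ (3*data[0] ≠ 15 ∨ q + t ≠ -11) ∧ ((q > 3 ∧ 3*q + 3*t ≠ -24 ∧ 2*q = 13 ∧ q ≤ -3) ∨ (2*q + 2*t ≠ -14 ↔ q < 2) ∨ (store(data, q + t + 10, 3*q + t + 2)[1] ≤ -5 ∧ 2*q ≠ -7))


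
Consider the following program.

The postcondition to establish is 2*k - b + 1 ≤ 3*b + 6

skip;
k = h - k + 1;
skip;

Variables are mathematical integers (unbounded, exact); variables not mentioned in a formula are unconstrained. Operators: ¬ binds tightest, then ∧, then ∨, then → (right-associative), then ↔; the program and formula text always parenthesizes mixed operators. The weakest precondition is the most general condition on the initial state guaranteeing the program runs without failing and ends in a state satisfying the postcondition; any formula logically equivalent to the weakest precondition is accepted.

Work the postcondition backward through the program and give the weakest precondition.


Working backward. After the program, the postcondition 2*k - b + 1 ≤ 3*b + 6 must hold; in canonical form it is 2*k ≤ 4*b + 5.
Before skip: 2*k ≤ 4*b + 5
Before k := h - k + 1: 2*h ≤ 4*b + 2*k + 3
Before skip: 2*h ≤ 4*b + 2*k + 3
Answer: WP = 2*h ≤ 4*b + 2*k + 3


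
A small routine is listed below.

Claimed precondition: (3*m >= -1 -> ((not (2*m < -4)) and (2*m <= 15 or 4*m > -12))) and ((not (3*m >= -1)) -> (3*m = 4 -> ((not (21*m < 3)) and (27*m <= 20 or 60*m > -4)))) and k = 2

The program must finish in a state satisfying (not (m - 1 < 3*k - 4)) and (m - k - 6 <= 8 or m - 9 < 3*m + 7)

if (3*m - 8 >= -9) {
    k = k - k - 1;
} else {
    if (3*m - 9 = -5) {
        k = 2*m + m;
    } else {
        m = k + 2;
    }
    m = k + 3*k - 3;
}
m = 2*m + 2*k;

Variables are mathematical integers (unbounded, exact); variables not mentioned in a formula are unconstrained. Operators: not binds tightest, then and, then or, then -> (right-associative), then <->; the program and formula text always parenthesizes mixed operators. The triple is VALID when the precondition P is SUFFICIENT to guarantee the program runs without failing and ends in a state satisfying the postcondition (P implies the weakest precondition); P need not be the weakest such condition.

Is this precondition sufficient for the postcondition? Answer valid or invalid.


Working backward. After the program, the postcondition (not (m - 1 < 3*k - 4)) and (m - k - 6 <= 8 or m - 9 < 3*m + 7) must hold; in canonical form it is (not (m < 3*k - 3)) and (m <= k + 14 or 2*m > -16).
Before m := 2*m + 2*k: (not (2*m < k - 3)) and (k + 2*m <= 14 or 4*k + 4*m > -16)
Then branch requires (not (2*m < -4)) and (2*m <= 15 or 4*m > -12); else branch requires (3*m = 4 -> ((not (21*m < 3)) and (27*m <= 20 or 60*m > -4))) and ((not (3*m = 4)) -> ((not (7*k < 3)) and (9*k <= 20 or 20*k > -4))).
Before the if: (3*m >= -1 -> ((not (2*m < -4)) and (2*m <= 15 or 4*m > -12))) and ((not (3*m >= -1)) -> ((3*m = 4 -> ((not (21*m < 3)) and (27*m <= 20 or 60*m > -4))) and ((not (3*m = 4)) -> ((not (7*k < 3)) and (9*k <= 20 or 20*k > -4)))))
The weakest precondition is (3*m >= -1 -> ((not (2*m < -4)) and (2*m <= 15 or 4*m > -12))) and ((not (3*m >= -1)) -> ((3*m = 4 -> ((not (21*m < 3)) and (27*m <= 20 or 60*m > -4))) and ((not (3*m = 4)) -> ((not (7*k < 3)) and (9*k <= 20 or 20*k > -4))))).
Check whether (3*m >= -1 -> ((not (2*m < -4)) and (2*m <= 15 or 4*m > -12))) and ((not (3*m >= -1)) -> (3*m = 4 -> ((not (21*m < 3)) and (27*m <= 20 or 60*m > -4)))) and k = 2 implies it.
Every state satisfying the precondition satisfies the weakest precondition: the implication holds.
Answer: valid


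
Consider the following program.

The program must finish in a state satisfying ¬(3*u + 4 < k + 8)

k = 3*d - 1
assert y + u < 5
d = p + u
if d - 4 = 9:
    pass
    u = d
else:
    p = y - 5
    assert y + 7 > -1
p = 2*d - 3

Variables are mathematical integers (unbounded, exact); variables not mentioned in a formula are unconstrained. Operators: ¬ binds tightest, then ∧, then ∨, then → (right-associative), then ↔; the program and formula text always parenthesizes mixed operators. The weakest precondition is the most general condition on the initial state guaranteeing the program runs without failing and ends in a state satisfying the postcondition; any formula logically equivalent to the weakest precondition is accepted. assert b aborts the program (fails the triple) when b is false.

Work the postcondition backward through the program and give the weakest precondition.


Working backward. After the program, the postcondition ¬(3*u + 4 < k + 8) must hold; in canonical form it is ¬(3*u < k + 4).
Before p := 2*d - 3: ¬(3*u < k + 4)
Then branch requires ¬(3*d < k + 4); else branch requires y > -8 ∧ (¬(3*u < k + 4)).
Before the if: (d = 13 → (¬(3*d < k + 4))) ∧ ((¬(d = 13)) → (y > -8 ∧ (¬(3*u < k + 4))))
Before d := p + u: (p + u = 13 → (¬(3*p + 3*u < k + 4))) ∧ ((¬(p + u = 13)) → (y > -8 ∧ (¬(3*u < k + 4))))
Before assert y + u < 5: u + y < 5 ∧ (p + u = 13 → (¬(3*p + 3*u < k + 4))) ∧ ((¬(p + u = 13)) → (y > -8 ∧ (¬(3*u < k + 4))))
Before k := 3*d - 1: u + y < 5 ∧ (p + u = 13 → (¬(3*p + 3*u < 3*d + 3))) ∧ ((¬(p + u = 13)) → (y > -8 ∧ (¬(3*u < 3*d + 3))))
Answer: WP = u + y < 5 ∧ (p + u = 13 → (¬(3*p + 3*u < 3*d + 3))) ∧ ((¬(p + u = 13)) → (y > -8 ∧ (¬(3*u < 3*d + 3))))


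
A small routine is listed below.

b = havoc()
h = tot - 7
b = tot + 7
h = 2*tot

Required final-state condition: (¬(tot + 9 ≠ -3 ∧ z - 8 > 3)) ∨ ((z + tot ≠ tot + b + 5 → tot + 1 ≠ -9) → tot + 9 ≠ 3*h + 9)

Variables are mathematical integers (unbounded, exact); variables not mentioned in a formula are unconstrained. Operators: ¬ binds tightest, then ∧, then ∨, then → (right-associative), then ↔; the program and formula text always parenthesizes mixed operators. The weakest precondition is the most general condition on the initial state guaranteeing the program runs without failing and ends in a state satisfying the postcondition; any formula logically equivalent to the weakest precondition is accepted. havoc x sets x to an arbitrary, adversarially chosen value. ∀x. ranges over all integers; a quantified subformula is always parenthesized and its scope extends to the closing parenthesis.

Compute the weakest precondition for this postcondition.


Working backward. After the program, the postcondition (¬(tot + 9 ≠ -3 ∧ z - 8 > 3)) ∨ ((z + tot ≠ tot + b + 5 → tot + 1 ≠ -9) → tot + 9 ≠ 3*h + 9) must hold; in canonical form it is (¬(tot ≠ -12 ∧ z > 11)) ∨ ((z ≠ b + 5 → tot ≠ -10) → tot ≠ 3*h).
Before h := 2*tot: (¬(tot ≠ -12 ∧ z > 11)) ∨ ((z ≠ b + 5 → tot ≠ -10) → 5*tot ≠ 0)
Before b := tot + 7: (¬(tot ≠ -12 ∧ z > 11)) ∨ ((z ≠ tot + 12 → tot ≠ -10) → 5*tot ≠ 0)
Before h := tot - 7: (¬(tot ≠ -12 ∧ z > 11)) ∨ ((z ≠ tot + 12 → tot ≠ -10) → 5*tot ≠ 0)
Before havoc b: (¬(tot ≠ -12 ∧ z > 11)) ∨ ((z ≠ tot + 12 → tot ≠ -10) → 5*tot ≠ 0)
Answer: WP = (¬(tot ≠ -12 ∧ z > 11)) ∨ ((z ≠ tot + 12 → tot ≠ -10) → 5*tot ≠ 0)


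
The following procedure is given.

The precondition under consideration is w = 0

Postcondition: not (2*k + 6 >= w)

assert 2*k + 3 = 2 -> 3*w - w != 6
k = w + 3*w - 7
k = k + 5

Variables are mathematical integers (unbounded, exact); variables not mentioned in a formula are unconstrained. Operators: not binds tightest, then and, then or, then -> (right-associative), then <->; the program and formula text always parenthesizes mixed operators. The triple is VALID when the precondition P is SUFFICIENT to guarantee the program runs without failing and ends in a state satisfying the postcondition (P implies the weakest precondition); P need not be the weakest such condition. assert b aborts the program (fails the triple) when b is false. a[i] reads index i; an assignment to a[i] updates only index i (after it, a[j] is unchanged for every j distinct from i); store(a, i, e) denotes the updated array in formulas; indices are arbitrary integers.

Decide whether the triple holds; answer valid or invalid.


Working backward. After the program, the postcondition not (2*k + 6 >= w) must hold; in canonical form it is not (2*k >= w - 6).
Before k := k + 5: not (2*k >= w - 16)
Before k := w + 3*w - 7: not (7*w >= -2)
Before assert 2*k + 3 = 2 -> 3*w - w != 6: (2*k = -1 -> 2*w != 6) and (not (7*w >= -2))
The weakest precondition is (2*k = -1 -> 2*w != 6) and (not (7*w >= -2)).
Check whether w = 0 implies it.
Countermodel: at the initial state k = 0, w = 0, the precondition holds but the weakest precondition fails.
Answer: invalid


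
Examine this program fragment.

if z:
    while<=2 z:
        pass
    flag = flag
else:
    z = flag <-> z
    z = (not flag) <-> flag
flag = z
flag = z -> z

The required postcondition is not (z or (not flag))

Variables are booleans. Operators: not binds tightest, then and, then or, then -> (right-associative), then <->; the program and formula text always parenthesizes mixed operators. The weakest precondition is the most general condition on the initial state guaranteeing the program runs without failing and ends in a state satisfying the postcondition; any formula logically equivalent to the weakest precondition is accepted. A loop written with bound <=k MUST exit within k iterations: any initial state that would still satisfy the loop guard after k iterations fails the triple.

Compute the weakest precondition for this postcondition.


Working backward. After the program, not (z or (not flag)) must hold.
Before flag := z -> z: not z
Before flag := z: not z
Then branch requires z -> (z -> (not z)); else branch requires not ((not flag) <-> flag).
Before the if: (z -> (z -> (z -> (not z)))) and ((not z) -> (not ((not flag) <-> flag)))
Answer: WP = (z -> (z -> (z -> (not z)))) and ((not z) -> (not ((not flag) <-> flag)))


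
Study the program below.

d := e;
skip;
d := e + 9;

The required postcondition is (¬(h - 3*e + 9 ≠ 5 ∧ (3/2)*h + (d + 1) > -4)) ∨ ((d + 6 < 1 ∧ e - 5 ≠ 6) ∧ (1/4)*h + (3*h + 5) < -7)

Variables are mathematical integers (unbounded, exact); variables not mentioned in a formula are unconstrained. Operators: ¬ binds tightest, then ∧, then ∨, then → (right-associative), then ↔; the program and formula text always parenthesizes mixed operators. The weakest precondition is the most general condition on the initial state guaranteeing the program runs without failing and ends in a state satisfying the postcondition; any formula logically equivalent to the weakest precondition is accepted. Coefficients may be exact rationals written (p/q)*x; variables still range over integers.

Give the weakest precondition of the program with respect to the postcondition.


Working backward. After the program, the postcondition (¬(h - 3*e + 9 ≠ 5 ∧ (3/2)*h + (d + 1) > -4)) ∨ ((d + 6 < 1 ∧ e - 5 ≠ 6) ∧ (1/4)*h + (3*h + 5) < -7) must hold; in canonical form it is (¬(h ≠ 3*e - 4 ∧ d + (3/2)*h > -5)) ∨ (d < -5 ∧ e ≠ 11 ∧ (13/4)*h < -12).
Before d := e + 9: (¬(h ≠ 3*e - 4 ∧ e + (3/2)*h > -14)) ∨ (e < -14 ∧ e ≠ 11 ∧ (13/4)*h < -12)
Before skip: (¬(h ≠ 3*e - 4 ∧ e + (3/2)*h > -14)) ∨ (e < -14 ∧ e ≠ 11 ∧ (13/4)*h < -12)
Before d := e: (¬(h ≠ 3*e - 4 ∧ e + (3/2)*h > -14)) ∨ (e < -14 ∧ e ≠ 11 ∧ (13/4)*h < -12)
Answer: WP = (¬(h ≠ 3*e - 4 ∧ e + (3/2)*h > -14)) ∨ (e < -14 ∧ e ≠ 11 ∧ (13/4)*h < -12)


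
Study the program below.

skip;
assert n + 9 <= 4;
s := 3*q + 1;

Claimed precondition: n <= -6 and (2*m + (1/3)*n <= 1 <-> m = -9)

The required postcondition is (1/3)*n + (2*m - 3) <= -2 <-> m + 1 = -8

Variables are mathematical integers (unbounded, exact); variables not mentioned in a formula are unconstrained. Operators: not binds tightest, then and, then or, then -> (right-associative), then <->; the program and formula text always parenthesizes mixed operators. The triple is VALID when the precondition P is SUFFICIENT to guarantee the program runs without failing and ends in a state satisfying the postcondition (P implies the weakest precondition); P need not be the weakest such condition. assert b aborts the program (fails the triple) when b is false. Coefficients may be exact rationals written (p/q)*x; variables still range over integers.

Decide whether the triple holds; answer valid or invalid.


Working backward. After the program, the postcondition (1/3)*n + (2*m - 3) <= -2 <-> m + 1 = -8 must hold; in canonical form it is 2*m + (1/3)*n <= 1 <-> m = -9.
Before s := 3*q + 1: 2*m + (1/3)*n <= 1 <-> m = -9
Before assert n + 9 <= 4: n <= -5 and (2*m + (1/3)*n <= 1 <-> m = -9)
Before skip: n <= -5 and (2*m + (1/3)*n <= 1 <-> m = -9)
The weakest precondition is n <= -5 and (2*m + (1/3)*n <= 1 <-> m = -9).
Check whether n <= -6 and (2*m + (1/3)*n <= 1 <-> m = -9) implies it.
Every state satisfying the precondition satisfies the weakest precondition: the implication holds.
Answer: valid


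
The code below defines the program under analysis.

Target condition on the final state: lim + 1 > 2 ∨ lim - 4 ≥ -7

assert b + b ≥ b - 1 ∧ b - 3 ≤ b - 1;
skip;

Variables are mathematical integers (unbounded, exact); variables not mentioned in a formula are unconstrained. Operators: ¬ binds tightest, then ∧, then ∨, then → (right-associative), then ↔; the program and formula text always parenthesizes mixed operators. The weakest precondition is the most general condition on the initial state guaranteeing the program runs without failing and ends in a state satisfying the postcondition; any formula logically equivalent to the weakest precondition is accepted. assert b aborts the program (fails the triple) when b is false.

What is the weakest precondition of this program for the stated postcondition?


Working backward. After the program, the postcondition lim + 1 > 2 ∨ lim - 4 ≥ -7 must hold; in canonical form it is lim > 1 ∨ lim ≥ -3.
Before skip: lim > 1 ∨ lim ≥ -3
Before assert b + b ≥ b - 1 ∧ b - 3 ≤ b - 1: b ≥ -1 ∧ (lim > 1 ∨ lim ≥ -3)
Answer: WP = b ≥ -1 ∧ (lim > 1 ∨ lim ≥ -3)


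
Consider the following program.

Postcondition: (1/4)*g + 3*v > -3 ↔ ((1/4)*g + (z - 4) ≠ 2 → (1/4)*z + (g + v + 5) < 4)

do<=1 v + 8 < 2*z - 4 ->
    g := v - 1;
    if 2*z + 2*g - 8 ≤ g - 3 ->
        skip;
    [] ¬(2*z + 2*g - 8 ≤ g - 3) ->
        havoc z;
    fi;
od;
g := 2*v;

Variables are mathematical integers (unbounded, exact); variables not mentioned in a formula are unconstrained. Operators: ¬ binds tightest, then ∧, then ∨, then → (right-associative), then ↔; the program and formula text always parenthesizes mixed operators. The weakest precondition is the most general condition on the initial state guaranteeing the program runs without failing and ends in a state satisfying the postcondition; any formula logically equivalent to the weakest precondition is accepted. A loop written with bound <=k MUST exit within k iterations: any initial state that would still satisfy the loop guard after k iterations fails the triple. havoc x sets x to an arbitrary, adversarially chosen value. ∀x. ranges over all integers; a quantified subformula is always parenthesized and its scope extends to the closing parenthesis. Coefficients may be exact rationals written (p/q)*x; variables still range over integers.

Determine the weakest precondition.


Working backward. After the program, the postcondition (1/4)*g + 3*v > -3 ↔ ((1/4)*g + (z - 4) ≠ 2 → (1/4)*z + (g + v + 5) < 4) must hold; in canonical form it is (1/4)*g + 3*v > -3 ↔ ((1/4)*g + z ≠ 6 → g + v + (1/4)*z < -1).
Before g := 2*v: (7/2)*v > -3 ↔ ((1/2)*v + z ≠ 6 → 3*v + (1/4)*z < -1)
Before the loop (bound <=1), unroll the exhaustion recursion (WP_0 = exit-now case; WP_j = one more guarded iteration, up to j = 1):
  WP_0: (¬(v < 2*z - 12)) ∧ ((7/2)*v > -3 ↔ ((1/2)*v + z ≠ 6 → 3*v + (1/4)*z < -1))
  WP_1: (v < 2*z - 12 → ((v + 2*z ≤ 6 → ((¬(v < 2*z - 12)) ∧ ((7/2)*v > -3 ↔ ((1/2)*v + z ≠ 6 → 3*v + (1/4)*z < -1)))) ∧ ((¬(v + 2*z ≤ 6)) → (∀z_1. ((¬(v < 2*z_1 - 12)) ∧ ((7/2)*v > -3 ↔ ((1/2)*v + z_1 ≠ 6 → 3*v + (1/4)*z_1 < -1))))))) ∧ ((¬(v < 2*z - 12)) → ((7/2)*v > -3 ↔ ((1/2)*v + z ≠ 6 → 3*v + (1/4)*z < -1)))
So before the loop: (v < 2*z - 12 → ((v + 2*z ≤ 6 → ((¬(v < 2*z - 12)) ∧ ((7/2)*v > -3 ↔ ((1/2)*v + z ≠ 6 → 3*v + (1/4)*z < -1)))) ∧ ((¬(v + 2*z ≤ 6)) → (∀z_1. ((¬(v < 2*z_1 - 12)) ∧ ((7/2)*v > -3 ↔ ((1/2)*v + z_1 ≠ 6 → 3*v + (1/4)*z_1 < -1))))))) ∧ ((¬(v < 2*z - 12)) → ((7/2)*v > -3 ↔ ((1/2)*v + z ≠ 6 → 3*v + (1/4)*z < -1)))
Answer: WP = (v < 2*z - 12 → ((v + 2*z ≤ 6 → ((¬(v < 2*z - 12)) ∧ ((7/2)*v > -3 ↔ ((1/2)*v + z ≠ 6 → 3*v + (1/4)*z < -1)))) ∧ ((¬(v + 2*z ≤ 6)) → (∀z_1. ((¬(v < 2*z_1 - 12)) ∧ ((7/2)*v > -3 ↔ ((1/2)*v + z_1 ≠ 6 → 3*v + (1/4)*z_1 < -1))))))) ∧ ((¬(v < 2*z - 12)) → ((7/2)*v > -3 ↔ ((1/2)*v + z ≠ 6 → 3*v + (1/4)*z < -1)))
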